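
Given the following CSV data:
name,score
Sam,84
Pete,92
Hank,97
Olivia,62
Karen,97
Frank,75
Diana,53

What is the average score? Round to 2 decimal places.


Scores: 84, 92, 97, 62, 97, 75, 53
Sum = 560
Count = 7
Average = 560 / 7 = 80.00

ANSWER: 80.00


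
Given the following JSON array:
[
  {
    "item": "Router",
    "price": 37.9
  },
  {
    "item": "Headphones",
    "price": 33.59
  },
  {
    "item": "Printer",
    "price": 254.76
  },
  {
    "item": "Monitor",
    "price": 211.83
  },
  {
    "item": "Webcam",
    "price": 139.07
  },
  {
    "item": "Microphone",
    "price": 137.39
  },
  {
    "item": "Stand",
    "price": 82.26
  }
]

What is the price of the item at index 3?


Array index 3 -> Monitor
price = 211.83

ANSWER: 211.83


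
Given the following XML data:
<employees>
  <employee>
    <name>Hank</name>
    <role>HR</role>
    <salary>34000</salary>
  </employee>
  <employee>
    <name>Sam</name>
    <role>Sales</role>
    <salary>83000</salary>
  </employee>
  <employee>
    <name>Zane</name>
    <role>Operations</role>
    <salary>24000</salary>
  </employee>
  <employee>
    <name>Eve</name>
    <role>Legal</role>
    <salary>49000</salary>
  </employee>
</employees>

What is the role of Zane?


Searching for <employee> with <name>Zane</name>
Found at position 3
<role>Operations</role>

ANSWER: Operations


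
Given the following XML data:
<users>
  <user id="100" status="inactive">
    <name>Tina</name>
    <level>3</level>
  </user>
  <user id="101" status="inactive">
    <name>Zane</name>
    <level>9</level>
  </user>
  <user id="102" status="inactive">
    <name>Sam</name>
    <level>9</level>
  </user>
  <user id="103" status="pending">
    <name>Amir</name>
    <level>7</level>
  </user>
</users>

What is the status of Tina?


Finding user with name = Tina
user id="100" status="inactive"

ANSWER: inactive


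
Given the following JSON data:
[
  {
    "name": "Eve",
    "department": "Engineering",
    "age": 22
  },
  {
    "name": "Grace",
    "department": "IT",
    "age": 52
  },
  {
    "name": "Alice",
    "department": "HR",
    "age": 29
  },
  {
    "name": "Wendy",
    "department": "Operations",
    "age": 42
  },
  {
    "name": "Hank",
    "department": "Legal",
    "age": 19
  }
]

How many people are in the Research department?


Scanning records for department = Research
  No matches found
Count: 0

ANSWER: 0


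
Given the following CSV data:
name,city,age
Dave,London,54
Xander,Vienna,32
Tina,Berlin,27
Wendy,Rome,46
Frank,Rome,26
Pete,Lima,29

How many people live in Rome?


Scanning city column for 'Rome':
  Row 4: Wendy -> MATCH
  Row 5: Frank -> MATCH
Total matches: 2

ANSWER: 2


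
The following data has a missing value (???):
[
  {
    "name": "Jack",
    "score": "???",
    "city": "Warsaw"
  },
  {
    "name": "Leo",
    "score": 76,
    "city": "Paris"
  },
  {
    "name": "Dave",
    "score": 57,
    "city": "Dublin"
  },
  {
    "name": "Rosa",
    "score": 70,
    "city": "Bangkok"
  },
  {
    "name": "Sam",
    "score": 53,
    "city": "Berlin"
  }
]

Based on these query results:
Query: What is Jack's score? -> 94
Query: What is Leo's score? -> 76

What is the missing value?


The missing value is Jack's score
From query: Jack's score = 94

ANSWER: 94


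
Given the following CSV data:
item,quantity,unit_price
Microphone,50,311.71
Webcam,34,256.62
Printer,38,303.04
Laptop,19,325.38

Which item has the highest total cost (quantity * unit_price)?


Computing row totals:
  Microphone: 15585.5
  Webcam: 8725.08
  Printer: 11515.52
  Laptop: 6182.22
Maximum: Microphone (15585.5)

ANSWER: Microphone


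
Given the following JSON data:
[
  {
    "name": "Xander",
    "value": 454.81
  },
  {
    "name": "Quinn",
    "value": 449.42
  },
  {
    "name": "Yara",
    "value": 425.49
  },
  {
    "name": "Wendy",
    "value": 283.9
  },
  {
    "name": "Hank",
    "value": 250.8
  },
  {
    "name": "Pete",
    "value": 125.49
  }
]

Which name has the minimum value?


Comparing values:
  Xander: 454.81
  Quinn: 449.42
  Yara: 425.49
  Wendy: 283.9
  Hank: 250.8
  Pete: 125.49
Minimum: Pete (125.49)

ANSWER: Pete


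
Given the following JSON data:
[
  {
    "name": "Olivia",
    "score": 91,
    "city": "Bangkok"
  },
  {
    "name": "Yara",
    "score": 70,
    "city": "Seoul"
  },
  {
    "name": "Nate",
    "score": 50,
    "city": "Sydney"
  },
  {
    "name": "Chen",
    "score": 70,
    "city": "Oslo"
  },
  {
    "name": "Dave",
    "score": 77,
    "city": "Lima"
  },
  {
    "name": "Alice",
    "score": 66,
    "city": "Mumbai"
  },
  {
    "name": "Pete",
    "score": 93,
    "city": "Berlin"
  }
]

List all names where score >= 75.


Filtering records where score >= 75:
  Olivia (score=91) -> YES
  Yara (score=70) -> no
  Nate (score=50) -> no
  Chen (score=70) -> no
  Dave (score=77) -> YES
  Alice (score=66) -> no
  Pete (score=93) -> YES


ANSWER: Olivia, Dave, Pete


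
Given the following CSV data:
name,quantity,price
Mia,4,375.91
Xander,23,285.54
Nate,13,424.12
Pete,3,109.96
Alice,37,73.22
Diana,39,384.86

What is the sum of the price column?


Values in 'price' column:
  Row 1: 375.91
  Row 2: 285.54
  Row 3: 424.12
  Row 4: 109.96
  Row 5: 73.22
  Row 6: 384.86
Sum = 375.91 + 285.54 + 424.12 + 109.96 + 73.22 + 384.86 = 1653.61

ANSWER: 1653.61


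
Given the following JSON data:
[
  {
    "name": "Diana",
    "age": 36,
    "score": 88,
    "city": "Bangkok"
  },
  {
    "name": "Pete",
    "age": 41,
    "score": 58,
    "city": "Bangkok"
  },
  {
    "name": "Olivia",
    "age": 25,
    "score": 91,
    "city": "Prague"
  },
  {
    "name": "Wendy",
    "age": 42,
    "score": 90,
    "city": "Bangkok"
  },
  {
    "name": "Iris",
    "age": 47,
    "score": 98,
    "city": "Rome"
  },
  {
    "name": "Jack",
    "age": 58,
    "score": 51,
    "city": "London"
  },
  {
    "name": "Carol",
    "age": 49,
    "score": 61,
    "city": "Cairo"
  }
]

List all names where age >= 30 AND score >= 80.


Checking both conditions:
  Diana (age=36, score=88) -> YES
  Pete (age=41, score=58) -> no
  Olivia (age=25, score=91) -> no
  Wendy (age=42, score=90) -> YES
  Iris (age=47, score=98) -> YES
  Jack (age=58, score=51) -> no
  Carol (age=49, score=61) -> no


ANSWER: Diana, Wendy, Iris


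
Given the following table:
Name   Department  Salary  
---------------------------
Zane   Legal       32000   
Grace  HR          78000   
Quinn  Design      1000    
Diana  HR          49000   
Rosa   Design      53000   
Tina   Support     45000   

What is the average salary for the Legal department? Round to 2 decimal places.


Legal department members:
  Zane: 32000
Sum = 32000
Count = 1
Average = 32000 / 1 = 32000.00

ANSWER: 32000.00


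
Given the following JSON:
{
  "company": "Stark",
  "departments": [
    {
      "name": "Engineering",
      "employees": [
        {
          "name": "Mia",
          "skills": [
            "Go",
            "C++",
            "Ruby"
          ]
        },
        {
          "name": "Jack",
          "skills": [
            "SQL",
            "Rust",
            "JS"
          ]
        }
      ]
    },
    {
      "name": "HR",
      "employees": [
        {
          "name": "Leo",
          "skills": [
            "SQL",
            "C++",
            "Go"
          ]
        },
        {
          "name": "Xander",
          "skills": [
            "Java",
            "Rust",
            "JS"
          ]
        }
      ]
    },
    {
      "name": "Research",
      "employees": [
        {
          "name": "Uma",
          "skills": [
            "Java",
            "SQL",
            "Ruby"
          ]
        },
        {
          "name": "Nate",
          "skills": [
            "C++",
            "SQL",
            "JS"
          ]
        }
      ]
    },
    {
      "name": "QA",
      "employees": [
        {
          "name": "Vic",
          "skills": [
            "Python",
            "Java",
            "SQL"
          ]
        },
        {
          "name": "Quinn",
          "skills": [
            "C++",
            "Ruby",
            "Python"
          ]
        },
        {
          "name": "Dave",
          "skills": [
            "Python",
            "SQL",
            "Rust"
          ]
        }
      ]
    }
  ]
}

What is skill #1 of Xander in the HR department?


Path: departments[1].employees[1].skills[0]
Value: Java

ANSWER: Java


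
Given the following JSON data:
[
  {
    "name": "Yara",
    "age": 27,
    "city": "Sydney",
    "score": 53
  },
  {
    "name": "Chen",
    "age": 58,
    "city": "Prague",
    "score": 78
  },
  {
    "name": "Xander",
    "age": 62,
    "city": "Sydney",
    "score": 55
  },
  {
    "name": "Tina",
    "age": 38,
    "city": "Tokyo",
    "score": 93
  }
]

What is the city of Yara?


Looking up record where name = Yara
Record index: 0
Field 'city' = Sydney

ANSWER: Sydney


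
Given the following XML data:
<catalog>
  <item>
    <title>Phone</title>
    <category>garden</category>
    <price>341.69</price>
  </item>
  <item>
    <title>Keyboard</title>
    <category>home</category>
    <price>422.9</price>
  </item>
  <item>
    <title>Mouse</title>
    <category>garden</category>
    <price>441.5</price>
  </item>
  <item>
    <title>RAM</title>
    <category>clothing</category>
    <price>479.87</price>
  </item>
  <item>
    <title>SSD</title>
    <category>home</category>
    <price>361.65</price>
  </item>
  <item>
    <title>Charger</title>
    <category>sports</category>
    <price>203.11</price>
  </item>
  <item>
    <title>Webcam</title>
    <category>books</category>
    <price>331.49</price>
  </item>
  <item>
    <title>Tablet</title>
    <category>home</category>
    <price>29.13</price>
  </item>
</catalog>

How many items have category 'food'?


Scanning <item> elements for <category>food</category>:
Count: 0

ANSWER: 0


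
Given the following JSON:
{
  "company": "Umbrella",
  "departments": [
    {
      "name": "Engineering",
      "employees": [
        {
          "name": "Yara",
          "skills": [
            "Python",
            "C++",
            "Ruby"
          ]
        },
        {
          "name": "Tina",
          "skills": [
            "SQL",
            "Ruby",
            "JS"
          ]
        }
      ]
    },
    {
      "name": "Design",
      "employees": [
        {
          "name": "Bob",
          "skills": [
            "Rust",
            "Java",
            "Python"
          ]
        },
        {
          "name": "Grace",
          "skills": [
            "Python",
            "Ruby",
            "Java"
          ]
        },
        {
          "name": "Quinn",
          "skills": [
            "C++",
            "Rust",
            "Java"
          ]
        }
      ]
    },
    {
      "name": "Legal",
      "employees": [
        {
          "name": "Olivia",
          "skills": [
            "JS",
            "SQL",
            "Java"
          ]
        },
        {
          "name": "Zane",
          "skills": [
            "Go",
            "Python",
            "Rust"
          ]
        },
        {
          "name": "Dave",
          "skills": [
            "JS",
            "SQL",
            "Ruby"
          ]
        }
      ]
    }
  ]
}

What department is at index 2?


Path: departments[2].name
Value: Legal

ANSWER: Legal


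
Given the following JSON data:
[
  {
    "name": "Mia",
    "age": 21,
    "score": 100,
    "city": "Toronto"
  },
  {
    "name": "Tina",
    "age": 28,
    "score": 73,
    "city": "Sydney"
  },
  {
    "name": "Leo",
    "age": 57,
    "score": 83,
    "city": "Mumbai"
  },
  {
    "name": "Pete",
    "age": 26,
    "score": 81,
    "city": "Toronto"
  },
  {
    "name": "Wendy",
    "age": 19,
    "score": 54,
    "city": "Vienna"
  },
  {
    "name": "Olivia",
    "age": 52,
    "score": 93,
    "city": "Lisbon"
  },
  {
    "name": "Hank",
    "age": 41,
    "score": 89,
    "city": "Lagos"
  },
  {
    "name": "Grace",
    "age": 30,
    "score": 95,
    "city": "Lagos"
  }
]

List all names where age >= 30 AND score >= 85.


Checking both conditions:
  Mia (age=21, score=100) -> no
  Tina (age=28, score=73) -> no
  Leo (age=57, score=83) -> no
  Pete (age=26, score=81) -> no
  Wendy (age=19, score=54) -> no
  Olivia (age=52, score=93) -> YES
  Hank (age=41, score=89) -> YES
  Grace (age=30, score=95) -> YES


ANSWER: Olivia, Hank, Grace


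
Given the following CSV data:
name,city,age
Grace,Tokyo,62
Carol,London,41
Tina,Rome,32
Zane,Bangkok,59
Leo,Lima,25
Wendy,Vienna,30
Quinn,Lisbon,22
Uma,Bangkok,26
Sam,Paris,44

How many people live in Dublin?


Scanning city column for 'Dublin':
Total matches: 0

ANSWER: 0


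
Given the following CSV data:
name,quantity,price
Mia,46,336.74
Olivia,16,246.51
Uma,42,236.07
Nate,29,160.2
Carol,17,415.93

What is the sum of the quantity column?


Values in 'quantity' column:
  Row 1: 46
  Row 2: 16
  Row 3: 42
  Row 4: 29
  Row 5: 17
Sum = 46 + 16 + 42 + 29 + 17 = 150

ANSWER: 150


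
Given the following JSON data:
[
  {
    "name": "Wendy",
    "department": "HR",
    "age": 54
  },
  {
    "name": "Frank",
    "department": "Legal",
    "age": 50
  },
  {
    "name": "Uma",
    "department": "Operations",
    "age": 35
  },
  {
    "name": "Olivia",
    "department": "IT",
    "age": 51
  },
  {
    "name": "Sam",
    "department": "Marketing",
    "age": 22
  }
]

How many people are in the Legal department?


Scanning records for department = Legal
  Record 1: Frank
Count: 1

ANSWER: 1


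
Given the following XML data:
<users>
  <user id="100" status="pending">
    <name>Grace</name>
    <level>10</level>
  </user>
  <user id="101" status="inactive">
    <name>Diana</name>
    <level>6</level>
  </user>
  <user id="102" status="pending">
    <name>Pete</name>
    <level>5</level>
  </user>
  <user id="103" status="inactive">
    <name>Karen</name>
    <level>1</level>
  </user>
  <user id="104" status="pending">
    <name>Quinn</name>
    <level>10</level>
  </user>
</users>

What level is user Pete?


Finding user: Pete
<level>5</level>

ANSWER: 5


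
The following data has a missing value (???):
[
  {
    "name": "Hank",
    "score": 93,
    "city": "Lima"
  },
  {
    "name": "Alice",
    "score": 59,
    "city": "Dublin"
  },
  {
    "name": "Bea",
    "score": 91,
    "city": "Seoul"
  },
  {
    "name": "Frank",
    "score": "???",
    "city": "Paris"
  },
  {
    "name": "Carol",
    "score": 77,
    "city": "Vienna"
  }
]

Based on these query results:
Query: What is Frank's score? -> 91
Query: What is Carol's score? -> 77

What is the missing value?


The missing value is Frank's score
From query: Frank's score = 91

ANSWER: 91


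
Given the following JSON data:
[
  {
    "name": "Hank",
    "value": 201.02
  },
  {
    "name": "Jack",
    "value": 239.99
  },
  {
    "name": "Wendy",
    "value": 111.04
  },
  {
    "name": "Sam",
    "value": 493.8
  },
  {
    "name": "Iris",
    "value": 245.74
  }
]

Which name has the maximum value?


Comparing values:
  Hank: 201.02
  Jack: 239.99
  Wendy: 111.04
  Sam: 493.8
  Iris: 245.74
Maximum: Sam (493.8)

ANSWER: Sam


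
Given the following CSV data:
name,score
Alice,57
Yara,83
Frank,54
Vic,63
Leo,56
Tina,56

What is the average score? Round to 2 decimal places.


Scores: 57, 83, 54, 63, 56, 56
Sum = 369
Count = 6
Average = 369 / 6 = 61.50

ANSWER: 61.50


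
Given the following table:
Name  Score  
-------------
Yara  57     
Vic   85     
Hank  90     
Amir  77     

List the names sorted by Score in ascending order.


Sorting by Score (ascending):
  Yara: 57
  Amir: 77
  Vic: 85
  Hank: 90


ANSWER: Yara, Amir, Vic, Hank


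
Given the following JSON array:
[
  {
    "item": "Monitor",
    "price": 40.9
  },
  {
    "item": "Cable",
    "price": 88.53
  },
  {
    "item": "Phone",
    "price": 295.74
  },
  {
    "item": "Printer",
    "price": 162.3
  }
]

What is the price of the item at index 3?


Array index 3 -> Printer
price = 162.3

ANSWER: 162.3


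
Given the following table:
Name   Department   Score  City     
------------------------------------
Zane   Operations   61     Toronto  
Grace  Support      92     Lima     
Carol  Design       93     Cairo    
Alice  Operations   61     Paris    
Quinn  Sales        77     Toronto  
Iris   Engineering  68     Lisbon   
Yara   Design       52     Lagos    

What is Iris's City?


Row 6: Iris
City = Lisbon

ANSWER: Lisbon


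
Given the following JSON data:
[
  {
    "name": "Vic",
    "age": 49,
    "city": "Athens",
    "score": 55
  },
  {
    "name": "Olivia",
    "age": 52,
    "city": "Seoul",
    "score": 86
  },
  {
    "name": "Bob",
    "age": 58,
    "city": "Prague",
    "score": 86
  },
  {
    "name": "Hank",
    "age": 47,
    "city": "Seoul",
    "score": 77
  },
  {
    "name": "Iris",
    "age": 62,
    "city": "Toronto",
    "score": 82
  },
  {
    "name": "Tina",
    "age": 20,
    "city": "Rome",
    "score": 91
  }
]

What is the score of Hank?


Looking up record where name = Hank
Record index: 3
Field 'score' = 77

ANSWER: 77


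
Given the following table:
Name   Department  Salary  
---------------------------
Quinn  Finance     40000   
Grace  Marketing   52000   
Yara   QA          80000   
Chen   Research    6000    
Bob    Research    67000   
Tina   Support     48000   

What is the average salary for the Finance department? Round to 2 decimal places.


Finance department members:
  Quinn: 40000
Sum = 40000
Count = 1
Average = 40000 / 1 = 40000.00

ANSWER: 40000.00


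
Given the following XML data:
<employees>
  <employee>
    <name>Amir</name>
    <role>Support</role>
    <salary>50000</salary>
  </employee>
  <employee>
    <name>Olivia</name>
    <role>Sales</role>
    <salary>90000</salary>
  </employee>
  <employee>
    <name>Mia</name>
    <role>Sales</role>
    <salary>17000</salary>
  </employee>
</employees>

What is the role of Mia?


Searching for <employee> with <name>Mia</name>
Found at position 3
<role>Sales</role>

ANSWER: Sales


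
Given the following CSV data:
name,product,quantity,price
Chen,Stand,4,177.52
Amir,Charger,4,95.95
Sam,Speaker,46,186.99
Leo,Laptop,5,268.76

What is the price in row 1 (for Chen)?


Row 1: Chen
Column 'price' = 177.52

ANSWER: 177.52


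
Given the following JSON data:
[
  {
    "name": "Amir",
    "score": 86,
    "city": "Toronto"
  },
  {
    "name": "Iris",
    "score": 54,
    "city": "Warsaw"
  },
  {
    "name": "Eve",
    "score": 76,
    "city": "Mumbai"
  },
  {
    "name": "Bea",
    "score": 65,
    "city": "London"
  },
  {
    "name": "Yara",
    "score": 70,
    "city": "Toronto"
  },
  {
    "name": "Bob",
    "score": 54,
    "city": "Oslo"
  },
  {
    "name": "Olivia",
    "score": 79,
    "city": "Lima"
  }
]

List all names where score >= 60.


Filtering records where score >= 60:
  Amir (score=86) -> YES
  Iris (score=54) -> no
  Eve (score=76) -> YES
  Bea (score=65) -> YES
  Yara (score=70) -> YES
  Bob (score=54) -> no
  Olivia (score=79) -> YES


ANSWER: Amir, Eve, Bea, Yara, Olivia


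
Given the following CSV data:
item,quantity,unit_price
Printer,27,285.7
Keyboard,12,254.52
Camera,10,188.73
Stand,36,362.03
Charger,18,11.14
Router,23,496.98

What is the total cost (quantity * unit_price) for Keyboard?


Row: Keyboard
quantity = 12
unit_price = 254.52
total = 12 * 254.52 = 3054.24

ANSWER: 3054.24


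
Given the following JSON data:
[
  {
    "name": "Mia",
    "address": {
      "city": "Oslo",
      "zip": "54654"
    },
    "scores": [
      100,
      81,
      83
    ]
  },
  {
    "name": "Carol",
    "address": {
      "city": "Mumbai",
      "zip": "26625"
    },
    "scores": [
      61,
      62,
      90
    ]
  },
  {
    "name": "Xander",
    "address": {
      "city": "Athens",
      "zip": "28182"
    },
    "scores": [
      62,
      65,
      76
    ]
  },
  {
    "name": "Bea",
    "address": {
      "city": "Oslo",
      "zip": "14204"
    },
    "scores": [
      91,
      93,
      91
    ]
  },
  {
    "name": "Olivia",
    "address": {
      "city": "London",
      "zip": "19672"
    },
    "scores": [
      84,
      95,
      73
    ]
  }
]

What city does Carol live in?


Path: records[1].address.city
Value: Mumbai

ANSWER: Mumbai


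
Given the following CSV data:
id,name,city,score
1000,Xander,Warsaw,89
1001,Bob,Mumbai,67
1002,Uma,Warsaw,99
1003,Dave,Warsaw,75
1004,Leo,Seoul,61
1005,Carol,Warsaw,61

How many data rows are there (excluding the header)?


Counting rows (excluding header):
Header: id,name,city,score
Data rows: 6

ANSWER: 6


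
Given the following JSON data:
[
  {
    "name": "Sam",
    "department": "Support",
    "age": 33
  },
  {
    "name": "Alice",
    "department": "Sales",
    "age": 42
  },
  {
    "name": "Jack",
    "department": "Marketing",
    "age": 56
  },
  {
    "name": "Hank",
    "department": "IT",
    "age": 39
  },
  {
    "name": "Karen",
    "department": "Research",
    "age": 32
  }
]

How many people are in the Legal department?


Scanning records for department = Legal
  No matches found
Count: 0

ANSWER: 0


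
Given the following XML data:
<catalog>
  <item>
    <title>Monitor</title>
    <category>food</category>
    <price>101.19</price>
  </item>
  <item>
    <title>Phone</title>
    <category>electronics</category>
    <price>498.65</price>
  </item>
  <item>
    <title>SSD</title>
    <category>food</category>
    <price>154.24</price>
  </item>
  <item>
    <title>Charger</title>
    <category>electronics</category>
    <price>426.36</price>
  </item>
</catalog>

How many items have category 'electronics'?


Scanning <item> elements for <category>electronics</category>:
  Item 2: Phone -> MATCH
  Item 4: Charger -> MATCH
Count: 2

ANSWER: 2


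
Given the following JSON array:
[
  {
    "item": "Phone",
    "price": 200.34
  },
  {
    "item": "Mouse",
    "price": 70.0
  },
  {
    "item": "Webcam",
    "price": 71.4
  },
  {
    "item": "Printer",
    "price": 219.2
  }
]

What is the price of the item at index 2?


Array index 2 -> Webcam
price = 71.4

ANSWER: 71.4


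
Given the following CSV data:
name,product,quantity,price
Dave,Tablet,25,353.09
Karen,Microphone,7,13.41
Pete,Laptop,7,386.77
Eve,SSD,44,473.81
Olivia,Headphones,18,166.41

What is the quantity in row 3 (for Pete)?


Row 3: Pete
Column 'quantity' = 7

ANSWER: 7


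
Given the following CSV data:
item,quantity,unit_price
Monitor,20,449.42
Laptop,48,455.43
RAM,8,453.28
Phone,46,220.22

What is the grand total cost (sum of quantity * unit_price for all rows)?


Computing row totals:
  Monitor: 20 * 449.42 = 8988.4
  Laptop: 48 * 455.43 = 21860.64
  RAM: 8 * 453.28 = 3626.24
  Phone: 46 * 220.22 = 10130.12
Grand total = 8988.4 + 21860.64 + 3626.24 + 10130.12 = 44605.4

ANSWER: 44605.4


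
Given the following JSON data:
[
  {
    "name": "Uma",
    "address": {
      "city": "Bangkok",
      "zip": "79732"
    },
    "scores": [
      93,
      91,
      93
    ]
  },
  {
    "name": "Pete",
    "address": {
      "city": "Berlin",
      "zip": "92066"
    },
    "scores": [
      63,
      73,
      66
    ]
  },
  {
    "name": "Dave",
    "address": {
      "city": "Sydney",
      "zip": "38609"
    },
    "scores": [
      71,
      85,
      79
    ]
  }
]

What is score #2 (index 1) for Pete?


Path: records[1].scores[1]
Value: 73

ANSWER: 73


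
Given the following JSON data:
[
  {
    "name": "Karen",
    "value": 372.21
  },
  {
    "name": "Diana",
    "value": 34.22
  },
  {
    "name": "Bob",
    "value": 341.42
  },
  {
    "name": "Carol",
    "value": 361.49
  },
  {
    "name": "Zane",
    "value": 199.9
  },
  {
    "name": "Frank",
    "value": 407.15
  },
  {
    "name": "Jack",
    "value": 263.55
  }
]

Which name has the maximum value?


Comparing values:
  Karen: 372.21
  Diana: 34.22
  Bob: 341.42
  Carol: 361.49
  Zane: 199.9
  Frank: 407.15
  Jack: 263.55
Maximum: Frank (407.15)

ANSWER: Frank


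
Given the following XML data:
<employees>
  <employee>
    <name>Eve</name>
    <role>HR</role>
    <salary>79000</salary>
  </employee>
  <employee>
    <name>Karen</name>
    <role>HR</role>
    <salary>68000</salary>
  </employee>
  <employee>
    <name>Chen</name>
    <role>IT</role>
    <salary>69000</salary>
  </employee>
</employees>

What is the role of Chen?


Searching for <employee> with <name>Chen</name>
Found at position 3
<role>IT</role>

ANSWER: IT


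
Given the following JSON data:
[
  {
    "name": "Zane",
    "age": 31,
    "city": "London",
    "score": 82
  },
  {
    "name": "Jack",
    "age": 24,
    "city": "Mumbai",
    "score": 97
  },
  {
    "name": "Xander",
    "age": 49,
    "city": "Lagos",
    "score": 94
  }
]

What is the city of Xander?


Looking up record where name = Xander
Record index: 2
Field 'city' = Lagos

ANSWER: Lagos


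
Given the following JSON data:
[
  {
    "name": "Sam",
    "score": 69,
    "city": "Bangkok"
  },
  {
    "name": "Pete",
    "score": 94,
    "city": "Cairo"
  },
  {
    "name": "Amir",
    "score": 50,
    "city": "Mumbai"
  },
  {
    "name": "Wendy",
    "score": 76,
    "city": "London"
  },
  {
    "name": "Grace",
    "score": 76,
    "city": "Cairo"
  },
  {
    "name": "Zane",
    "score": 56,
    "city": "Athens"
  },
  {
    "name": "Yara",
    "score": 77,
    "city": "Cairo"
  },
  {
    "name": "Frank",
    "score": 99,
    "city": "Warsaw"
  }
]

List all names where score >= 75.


Filtering records where score >= 75:
  Sam (score=69) -> no
  Pete (score=94) -> YES
  Amir (score=50) -> no
  Wendy (score=76) -> YES
  Grace (score=76) -> YES
  Zane (score=56) -> no
  Yara (score=77) -> YES
  Frank (score=99) -> YES


ANSWER: Pete, Wendy, Grace, Yara, Frank


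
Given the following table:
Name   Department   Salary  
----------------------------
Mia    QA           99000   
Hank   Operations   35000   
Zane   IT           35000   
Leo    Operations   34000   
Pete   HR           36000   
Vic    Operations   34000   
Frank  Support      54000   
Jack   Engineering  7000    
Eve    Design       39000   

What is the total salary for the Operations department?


Operations department members:
  Hank: 35000
  Leo: 34000
  Vic: 34000
Total = 35000 + 34000 + 34000 = 103000

ANSWER: 103000


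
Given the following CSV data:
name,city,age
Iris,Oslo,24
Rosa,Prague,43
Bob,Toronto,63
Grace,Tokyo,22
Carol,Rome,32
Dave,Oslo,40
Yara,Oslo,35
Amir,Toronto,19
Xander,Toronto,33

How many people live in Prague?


Scanning city column for 'Prague':
  Row 2: Rosa -> MATCH
Total matches: 1

ANSWER: 1


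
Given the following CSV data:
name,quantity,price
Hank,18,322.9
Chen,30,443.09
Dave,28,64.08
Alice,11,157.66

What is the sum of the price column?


Values in 'price' column:
  Row 1: 322.9
  Row 2: 443.09
  Row 3: 64.08
  Row 4: 157.66
Sum = 322.9 + 443.09 + 64.08 + 157.66 = 987.73

ANSWER: 987.73


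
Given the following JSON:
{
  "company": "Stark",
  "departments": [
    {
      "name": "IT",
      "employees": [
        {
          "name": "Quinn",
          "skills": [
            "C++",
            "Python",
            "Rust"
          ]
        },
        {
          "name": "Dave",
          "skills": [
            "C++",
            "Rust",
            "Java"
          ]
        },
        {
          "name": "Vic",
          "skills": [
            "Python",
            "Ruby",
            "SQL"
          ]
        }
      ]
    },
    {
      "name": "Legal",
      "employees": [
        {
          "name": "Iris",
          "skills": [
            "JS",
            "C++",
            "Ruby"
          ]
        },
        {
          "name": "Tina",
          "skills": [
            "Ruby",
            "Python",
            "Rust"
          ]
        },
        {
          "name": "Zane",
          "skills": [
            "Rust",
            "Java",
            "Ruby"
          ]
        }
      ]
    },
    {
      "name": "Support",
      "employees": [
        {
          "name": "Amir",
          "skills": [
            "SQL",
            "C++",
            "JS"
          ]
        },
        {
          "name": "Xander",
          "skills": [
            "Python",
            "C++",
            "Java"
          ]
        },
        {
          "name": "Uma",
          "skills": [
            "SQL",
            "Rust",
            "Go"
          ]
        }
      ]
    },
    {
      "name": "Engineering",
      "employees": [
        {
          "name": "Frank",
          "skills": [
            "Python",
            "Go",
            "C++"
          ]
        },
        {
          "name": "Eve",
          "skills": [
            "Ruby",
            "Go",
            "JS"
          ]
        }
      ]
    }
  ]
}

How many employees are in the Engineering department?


Path: departments[3].employees
Count: 2

ANSWER: 2


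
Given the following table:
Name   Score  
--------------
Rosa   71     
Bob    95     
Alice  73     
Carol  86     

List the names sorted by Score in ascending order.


Sorting by Score (ascending):
  Rosa: 71
  Alice: 73
  Carol: 86
  Bob: 95


ANSWER: Rosa, Alice, Carol, Bob


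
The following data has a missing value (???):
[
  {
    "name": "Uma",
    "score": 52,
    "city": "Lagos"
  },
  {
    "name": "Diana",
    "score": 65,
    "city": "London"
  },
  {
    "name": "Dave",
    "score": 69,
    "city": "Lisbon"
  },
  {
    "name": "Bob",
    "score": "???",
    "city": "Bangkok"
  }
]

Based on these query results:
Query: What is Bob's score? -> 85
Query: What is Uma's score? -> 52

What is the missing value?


The missing value is Bob's score
From query: Bob's score = 85

ANSWER: 85


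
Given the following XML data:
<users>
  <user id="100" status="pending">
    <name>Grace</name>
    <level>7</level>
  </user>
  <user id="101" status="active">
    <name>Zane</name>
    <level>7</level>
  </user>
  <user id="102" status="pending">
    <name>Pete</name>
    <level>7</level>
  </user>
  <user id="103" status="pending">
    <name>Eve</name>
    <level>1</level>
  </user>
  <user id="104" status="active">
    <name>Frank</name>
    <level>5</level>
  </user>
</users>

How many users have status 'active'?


Counting users with status='active':
  Zane (id=101) -> MATCH
  Frank (id=104) -> MATCH
Count: 2

ANSWER: 2


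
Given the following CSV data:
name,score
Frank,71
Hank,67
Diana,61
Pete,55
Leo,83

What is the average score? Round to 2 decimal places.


Scores: 71, 67, 61, 55, 83
Sum = 337
Count = 5
Average = 337 / 5 = 67.40

ANSWER: 67.40


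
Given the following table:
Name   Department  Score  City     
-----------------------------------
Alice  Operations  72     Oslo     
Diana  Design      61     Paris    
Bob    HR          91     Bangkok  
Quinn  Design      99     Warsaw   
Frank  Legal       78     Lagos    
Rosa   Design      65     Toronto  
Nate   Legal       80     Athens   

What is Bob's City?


Row 3: Bob
City = Bangkok

ANSWER: Bangkok


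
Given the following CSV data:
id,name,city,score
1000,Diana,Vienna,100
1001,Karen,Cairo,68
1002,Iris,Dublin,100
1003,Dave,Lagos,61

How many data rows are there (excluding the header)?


Counting rows (excluding header):
Header: id,name,city,score
Data rows: 4

ANSWER: 4


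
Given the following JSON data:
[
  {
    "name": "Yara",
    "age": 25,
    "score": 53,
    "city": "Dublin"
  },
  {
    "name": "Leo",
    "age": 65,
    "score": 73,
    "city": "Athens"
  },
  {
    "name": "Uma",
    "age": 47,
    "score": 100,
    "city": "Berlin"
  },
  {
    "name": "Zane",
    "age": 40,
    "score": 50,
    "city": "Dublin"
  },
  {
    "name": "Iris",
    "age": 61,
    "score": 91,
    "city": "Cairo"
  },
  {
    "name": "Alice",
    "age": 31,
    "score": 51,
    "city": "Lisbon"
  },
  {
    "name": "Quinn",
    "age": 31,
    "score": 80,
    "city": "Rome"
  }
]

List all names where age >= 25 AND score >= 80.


Checking both conditions:
  Yara (age=25, score=53) -> no
  Leo (age=65, score=73) -> no
  Uma (age=47, score=100) -> YES
  Zane (age=40, score=50) -> no
  Iris (age=61, score=91) -> YES
  Alice (age=31, score=51) -> no
  Quinn (age=31, score=80) -> YES


ANSWER: Uma, Iris, Quinn


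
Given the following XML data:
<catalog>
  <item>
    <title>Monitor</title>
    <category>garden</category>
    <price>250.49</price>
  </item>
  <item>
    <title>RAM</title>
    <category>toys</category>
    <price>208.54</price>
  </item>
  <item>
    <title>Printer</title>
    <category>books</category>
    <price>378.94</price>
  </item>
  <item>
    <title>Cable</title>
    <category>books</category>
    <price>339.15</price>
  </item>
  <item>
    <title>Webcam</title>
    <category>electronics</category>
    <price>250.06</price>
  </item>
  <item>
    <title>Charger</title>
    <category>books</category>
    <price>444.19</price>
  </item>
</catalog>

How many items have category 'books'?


Scanning <item> elements for <category>books</category>:
  Item 3: Printer -> MATCH
  Item 4: Cable -> MATCH
  Item 6: Charger -> MATCH
Count: 3

ANSWER: 3


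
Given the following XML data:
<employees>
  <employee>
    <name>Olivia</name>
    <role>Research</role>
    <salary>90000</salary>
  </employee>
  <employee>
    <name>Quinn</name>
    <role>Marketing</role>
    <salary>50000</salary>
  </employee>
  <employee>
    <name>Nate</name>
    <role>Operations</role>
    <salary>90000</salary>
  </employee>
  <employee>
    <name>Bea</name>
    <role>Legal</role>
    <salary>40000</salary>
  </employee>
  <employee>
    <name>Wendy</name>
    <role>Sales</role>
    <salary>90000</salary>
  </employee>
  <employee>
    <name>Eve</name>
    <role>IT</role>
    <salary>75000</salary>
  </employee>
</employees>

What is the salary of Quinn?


Searching for <employee> with <name>Quinn</name>
Found at position 2
<salary>50000</salary>

ANSWER: 50000


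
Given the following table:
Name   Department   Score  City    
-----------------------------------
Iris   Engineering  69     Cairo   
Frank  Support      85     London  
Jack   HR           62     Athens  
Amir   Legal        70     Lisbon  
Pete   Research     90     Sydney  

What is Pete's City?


Row 5: Pete
City = Sydney

ANSWER: Sydney


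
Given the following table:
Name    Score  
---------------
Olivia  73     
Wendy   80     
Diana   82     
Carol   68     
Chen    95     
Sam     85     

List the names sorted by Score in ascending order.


Sorting by Score (ascending):
  Carol: 68
  Olivia: 73
  Wendy: 80
  Diana: 82
  Sam: 85
  Chen: 95


ANSWER: Carol, Olivia, Wendy, Diana, Sam, Chen


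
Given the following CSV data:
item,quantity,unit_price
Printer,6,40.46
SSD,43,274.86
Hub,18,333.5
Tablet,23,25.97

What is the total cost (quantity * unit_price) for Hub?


Row: Hub
quantity = 18
unit_price = 333.5
total = 18 * 333.5 = 6003.0

ANSWER: 6003.0


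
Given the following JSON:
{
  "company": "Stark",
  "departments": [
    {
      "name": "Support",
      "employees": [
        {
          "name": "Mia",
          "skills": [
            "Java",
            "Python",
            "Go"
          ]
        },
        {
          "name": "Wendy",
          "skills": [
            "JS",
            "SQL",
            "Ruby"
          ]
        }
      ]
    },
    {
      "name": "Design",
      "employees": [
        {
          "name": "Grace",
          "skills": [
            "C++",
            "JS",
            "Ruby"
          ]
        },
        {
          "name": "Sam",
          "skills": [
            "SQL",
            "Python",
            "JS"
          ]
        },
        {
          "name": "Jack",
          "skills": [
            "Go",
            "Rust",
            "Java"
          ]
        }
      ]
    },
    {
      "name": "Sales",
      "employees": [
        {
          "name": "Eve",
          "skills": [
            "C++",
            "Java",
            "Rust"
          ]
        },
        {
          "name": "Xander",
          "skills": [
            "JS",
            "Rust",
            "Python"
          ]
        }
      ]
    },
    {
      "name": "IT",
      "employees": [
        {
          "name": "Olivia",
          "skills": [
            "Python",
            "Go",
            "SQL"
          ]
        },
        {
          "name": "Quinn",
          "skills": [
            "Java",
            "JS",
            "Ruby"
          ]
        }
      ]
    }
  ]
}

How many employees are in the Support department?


Path: departments[0].employees
Count: 2

ANSWER: 2


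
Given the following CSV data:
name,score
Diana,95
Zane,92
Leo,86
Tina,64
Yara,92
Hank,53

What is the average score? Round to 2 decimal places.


Scores: 95, 92, 86, 64, 92, 53
Sum = 482
Count = 6
Average = 482 / 6 = 80.33

ANSWER: 80.33


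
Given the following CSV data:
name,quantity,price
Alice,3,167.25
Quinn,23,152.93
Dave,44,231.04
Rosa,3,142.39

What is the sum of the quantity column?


Values in 'quantity' column:
  Row 1: 3
  Row 2: 23
  Row 3: 44
  Row 4: 3
Sum = 3 + 23 + 44 + 3 = 73

ANSWER: 73


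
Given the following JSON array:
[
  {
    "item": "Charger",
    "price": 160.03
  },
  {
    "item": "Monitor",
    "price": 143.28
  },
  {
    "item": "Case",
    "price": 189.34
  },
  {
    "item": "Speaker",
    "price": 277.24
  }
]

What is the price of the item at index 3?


Array index 3 -> Speaker
price = 277.24

ANSWER: 277.24


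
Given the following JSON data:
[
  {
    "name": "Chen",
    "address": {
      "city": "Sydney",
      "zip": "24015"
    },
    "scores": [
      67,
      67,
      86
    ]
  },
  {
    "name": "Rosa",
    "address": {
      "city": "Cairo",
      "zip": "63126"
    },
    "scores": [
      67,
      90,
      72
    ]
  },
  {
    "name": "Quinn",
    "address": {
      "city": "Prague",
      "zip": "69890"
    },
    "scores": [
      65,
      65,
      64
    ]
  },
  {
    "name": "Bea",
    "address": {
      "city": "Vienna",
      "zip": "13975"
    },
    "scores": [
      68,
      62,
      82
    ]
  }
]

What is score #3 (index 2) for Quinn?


Path: records[2].scores[2]
Value: 64

ANSWER: 64


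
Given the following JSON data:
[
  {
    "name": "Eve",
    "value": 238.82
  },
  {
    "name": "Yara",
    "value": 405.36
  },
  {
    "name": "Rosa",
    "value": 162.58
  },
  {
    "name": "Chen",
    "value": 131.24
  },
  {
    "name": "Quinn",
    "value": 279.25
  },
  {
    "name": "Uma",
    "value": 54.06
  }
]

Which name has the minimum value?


Comparing values:
  Eve: 238.82
  Yara: 405.36
  Rosa: 162.58
  Chen: 131.24
  Quinn: 279.25
  Uma: 54.06
Minimum: Uma (54.06)

ANSWER: Uma


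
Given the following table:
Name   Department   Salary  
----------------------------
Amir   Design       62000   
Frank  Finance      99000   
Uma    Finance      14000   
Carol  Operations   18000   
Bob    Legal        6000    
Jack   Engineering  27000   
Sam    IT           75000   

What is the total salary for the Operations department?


Operations department members:
  Carol: 18000
Total = 18000 = 18000

ANSWER: 18000


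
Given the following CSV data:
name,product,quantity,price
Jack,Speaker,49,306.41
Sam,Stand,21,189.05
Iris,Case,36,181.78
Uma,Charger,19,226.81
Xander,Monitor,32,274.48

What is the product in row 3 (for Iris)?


Row 3: Iris
Column 'product' = Case

ANSWER: Case


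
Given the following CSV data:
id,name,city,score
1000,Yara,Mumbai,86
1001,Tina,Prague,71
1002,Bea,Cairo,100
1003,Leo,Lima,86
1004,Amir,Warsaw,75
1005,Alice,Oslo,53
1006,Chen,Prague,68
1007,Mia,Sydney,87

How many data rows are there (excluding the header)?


Counting rows (excluding header):
Header: id,name,city,score
Data rows: 8

ANSWER: 8


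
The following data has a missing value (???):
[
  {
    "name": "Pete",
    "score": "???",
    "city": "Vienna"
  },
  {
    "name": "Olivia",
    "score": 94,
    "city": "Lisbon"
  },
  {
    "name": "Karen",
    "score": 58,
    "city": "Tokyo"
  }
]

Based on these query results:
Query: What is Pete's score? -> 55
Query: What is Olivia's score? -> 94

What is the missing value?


The missing value is Pete's score
From query: Pete's score = 55

ANSWER: 55
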